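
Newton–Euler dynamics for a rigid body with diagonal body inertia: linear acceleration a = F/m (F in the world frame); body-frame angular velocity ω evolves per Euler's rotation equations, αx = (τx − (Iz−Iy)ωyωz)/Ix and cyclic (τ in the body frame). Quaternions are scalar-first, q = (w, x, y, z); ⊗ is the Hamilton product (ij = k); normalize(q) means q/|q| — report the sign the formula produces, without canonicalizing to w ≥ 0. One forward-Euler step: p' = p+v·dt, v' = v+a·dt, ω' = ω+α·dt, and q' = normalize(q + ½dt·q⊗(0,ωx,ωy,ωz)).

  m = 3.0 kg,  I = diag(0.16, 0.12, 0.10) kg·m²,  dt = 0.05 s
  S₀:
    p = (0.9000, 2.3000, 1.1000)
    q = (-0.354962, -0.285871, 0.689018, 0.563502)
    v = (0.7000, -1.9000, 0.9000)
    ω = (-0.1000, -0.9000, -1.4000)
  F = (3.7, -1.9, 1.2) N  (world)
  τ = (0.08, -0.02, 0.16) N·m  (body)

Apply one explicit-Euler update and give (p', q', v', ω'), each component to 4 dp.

angular accel α = (0.6575, -0.2367, 1.6360)
ω' = ω + α·dt = (-0.0671, -0.9118, -1.3182)
q⊗(0,ω) = (1.3804319, -0.4219772, -0.1371038, 0.8231325)
q' = normalize(q + ½dt·q⊗(0,ω)) = (-0.3202, -0.2962, 0.6850, 0.5836)
p + v·dt = (0.9350, 2.2050, 1.1450)
v' = v + a·dt = (0.7617, -1.9317, 0.9200)

p' = (0.9350, 2.2050, 1.1450)
q' = (-0.3202, -0.2962, 0.6850, 0.5836)
v' = (0.7617, -1.9317, 0.9200)
ω' = (-0.0671, -0.9118, -1.3182)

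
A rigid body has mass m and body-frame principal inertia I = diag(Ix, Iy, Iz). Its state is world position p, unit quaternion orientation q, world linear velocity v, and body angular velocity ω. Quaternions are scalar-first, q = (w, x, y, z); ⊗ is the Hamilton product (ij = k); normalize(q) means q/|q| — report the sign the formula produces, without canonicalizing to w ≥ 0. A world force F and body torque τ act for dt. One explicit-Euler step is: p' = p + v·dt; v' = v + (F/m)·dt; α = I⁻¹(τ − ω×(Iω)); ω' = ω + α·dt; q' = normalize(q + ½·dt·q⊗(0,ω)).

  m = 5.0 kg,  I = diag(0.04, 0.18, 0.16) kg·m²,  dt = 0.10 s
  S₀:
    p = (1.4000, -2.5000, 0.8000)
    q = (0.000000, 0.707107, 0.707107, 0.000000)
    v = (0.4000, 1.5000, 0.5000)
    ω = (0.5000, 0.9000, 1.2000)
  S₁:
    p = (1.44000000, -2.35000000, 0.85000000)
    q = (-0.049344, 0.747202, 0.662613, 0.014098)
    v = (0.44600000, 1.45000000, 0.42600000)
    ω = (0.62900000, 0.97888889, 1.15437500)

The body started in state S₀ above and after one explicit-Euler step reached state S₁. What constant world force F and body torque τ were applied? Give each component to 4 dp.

F = (2.3000, -2.5000, -3.7000)
τ = (0.0300, 0.0700, -0.0100)

rate change Δω = (0.12900000, 0.07888889, -0.04562500)
applied torque τ = (0.0300, 0.0700, -0.0100)
velocity change Δv = (0.04600000, -0.05000000, -0.07400000)
applied force F = (2.3000, -2.5000, -3.7000)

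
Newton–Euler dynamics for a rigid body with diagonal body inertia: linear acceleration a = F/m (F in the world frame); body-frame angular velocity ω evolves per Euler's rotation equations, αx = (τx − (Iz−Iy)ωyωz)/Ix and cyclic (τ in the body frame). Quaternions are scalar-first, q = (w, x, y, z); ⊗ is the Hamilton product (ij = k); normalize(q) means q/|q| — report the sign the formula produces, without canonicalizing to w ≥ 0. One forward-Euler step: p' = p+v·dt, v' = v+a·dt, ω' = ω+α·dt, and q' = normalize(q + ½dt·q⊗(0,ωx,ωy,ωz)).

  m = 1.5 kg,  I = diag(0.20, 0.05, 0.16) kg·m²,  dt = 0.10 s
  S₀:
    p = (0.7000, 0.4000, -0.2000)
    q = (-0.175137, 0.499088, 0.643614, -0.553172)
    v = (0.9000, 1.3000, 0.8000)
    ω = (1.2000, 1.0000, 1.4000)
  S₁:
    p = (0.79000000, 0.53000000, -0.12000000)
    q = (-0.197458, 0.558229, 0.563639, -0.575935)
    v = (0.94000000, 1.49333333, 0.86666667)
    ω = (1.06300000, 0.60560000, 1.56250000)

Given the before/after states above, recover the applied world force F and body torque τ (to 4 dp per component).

F = (0.6000, 2.9000, 1.0000)
τ = (-0.1200, -0.1300, 0.0800)

velocity change Δv = (0.04000000, 0.19333333, 0.06666667)
applied force F = (0.6000, 2.9000, 1.0000)
ω₁ − ω₀ = (-0.13700000, -0.39440000, 0.16250000)
applied torque τ = (-0.1200, -0.1300, 0.0800)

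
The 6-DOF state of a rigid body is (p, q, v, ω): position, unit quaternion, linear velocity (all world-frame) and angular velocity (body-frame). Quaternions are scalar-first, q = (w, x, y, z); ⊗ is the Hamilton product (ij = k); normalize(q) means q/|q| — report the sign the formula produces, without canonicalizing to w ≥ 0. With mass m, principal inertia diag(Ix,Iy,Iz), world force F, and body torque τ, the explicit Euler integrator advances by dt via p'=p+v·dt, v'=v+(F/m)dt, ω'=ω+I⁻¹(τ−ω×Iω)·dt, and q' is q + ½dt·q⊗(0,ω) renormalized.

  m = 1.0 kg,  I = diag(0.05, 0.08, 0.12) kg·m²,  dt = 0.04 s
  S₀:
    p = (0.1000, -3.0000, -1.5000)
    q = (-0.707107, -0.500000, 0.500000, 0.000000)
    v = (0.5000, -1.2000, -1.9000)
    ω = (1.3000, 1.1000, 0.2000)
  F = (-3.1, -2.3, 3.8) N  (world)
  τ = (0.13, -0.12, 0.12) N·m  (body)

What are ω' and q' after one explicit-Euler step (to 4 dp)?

gyro term ω×Iω = (0.0088, -0.0182, 0.0429)
(τ − ω×Iω)/I = (2.4240, -1.2725, 0.6425)
ω + α·dt = (1.3970, 1.0491, 0.2257)
2q̇ = q⊗(0,ω) = (0.1000000, -0.8192391, -0.6778177, -1.3414214)
q + ½dt·q⊗(0,ω), renormalized = (-0.7047, -0.5161, 0.4862, -0.0268)

ω' = (1.3970, 1.0491, 0.2257)
q' = (-0.7047, -0.5161, 0.4862, -0.0268)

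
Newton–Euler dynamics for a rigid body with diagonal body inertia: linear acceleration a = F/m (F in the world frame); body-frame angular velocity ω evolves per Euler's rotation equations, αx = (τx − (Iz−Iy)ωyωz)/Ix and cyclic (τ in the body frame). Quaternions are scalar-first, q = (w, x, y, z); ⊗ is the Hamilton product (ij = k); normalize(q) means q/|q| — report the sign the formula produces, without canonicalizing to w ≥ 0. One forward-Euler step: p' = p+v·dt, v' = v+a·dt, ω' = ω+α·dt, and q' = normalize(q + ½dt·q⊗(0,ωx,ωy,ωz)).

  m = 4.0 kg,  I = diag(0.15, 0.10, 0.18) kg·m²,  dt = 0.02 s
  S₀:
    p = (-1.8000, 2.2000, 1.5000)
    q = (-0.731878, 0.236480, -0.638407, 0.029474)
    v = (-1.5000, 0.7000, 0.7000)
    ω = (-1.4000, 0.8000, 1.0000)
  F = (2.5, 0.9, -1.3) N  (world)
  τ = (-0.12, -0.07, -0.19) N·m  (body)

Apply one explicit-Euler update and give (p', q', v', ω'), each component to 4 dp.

a = (0.6250, 0.2250, -0.3250)
p + v·dt = (-1.8300, 2.2140, 1.5140)
v' = v + a·dt = (-1.4875, 0.7045, 0.6935)
angular accel α = (-1.2267, -1.1200, -1.3667)
ω' = ω + α·dt = (-1.4245, 0.7776, 0.9727)
q⊗(0,ω) = (0.8123236, 0.3626430, -0.8632460, -1.4364638)
q + ½dt·q⊗(0,ω), renormalized = (-0.7236, 0.2401, -0.6469, 0.0151)

p' = (-1.8300, 2.2140, 1.5140)
q' = (-0.7236, 0.2401, -0.6469, 0.0151)
v' = (-1.4875, 0.7045, 0.6935)
ω' = (-1.4245, 0.7776, 0.9727)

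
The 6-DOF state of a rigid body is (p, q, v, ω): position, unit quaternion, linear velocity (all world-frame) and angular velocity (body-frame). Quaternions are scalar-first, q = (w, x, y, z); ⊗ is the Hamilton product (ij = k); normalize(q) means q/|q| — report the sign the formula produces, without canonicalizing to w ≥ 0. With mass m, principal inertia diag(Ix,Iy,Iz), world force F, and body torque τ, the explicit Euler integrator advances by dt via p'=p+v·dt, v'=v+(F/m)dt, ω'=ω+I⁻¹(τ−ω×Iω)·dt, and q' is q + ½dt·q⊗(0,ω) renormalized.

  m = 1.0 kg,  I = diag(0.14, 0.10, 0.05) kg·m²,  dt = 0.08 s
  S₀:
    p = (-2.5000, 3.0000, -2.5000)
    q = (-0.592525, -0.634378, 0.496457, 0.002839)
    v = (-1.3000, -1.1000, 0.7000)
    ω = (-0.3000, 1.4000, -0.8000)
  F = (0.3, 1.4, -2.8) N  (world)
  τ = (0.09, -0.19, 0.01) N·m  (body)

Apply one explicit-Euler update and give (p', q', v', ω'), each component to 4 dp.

α = I⁻¹(τ − ω×Iω) = (0.2429, -2.1160, -0.1360)
new body rate ω' = (-0.2806, 1.2307, -0.8109)
Hamilton product q⊗(0,ω) = (-0.8830820, -0.2233827, -1.3378891, -0.2651721)
updated quaternion q' = (-0.6265, -0.6419, 0.4420, -0.0078)
a = (0.3000, 1.4000, -2.8000)
p' = p + v·dt = (-2.6040, 2.9120, -2.4440)
v' = v + a·dt = (-1.2760, -0.9880, 0.4760)

p' = (-2.6040, 2.9120, -2.4440)
q' = (-0.6265, -0.6419, 0.4420, -0.0078)
v' = (-1.2760, -0.9880, 0.4760)
ω' = (-0.2806, 1.2307, -0.8109)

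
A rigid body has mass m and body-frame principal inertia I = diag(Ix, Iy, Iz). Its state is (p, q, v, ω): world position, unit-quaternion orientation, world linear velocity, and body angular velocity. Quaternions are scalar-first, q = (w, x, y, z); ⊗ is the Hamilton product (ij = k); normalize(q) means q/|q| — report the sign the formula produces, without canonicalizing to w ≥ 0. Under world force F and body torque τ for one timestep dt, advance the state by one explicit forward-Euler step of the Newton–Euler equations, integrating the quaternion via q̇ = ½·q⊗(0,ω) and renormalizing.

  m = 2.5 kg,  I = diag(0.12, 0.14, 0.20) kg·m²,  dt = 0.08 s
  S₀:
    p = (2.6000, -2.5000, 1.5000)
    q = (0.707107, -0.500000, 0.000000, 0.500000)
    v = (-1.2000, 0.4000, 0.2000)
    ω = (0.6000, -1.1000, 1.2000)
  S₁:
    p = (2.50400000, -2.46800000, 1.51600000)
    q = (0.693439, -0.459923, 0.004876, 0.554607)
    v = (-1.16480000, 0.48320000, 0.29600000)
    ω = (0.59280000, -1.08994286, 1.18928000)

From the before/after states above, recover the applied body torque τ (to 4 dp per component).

τ = (-0.0900, -0.0400, -0.0400)

rate change Δω = (-0.00720000, 0.01005714, -0.01072000)
applied torque τ = (-0.0900, -0.0400, -0.0400)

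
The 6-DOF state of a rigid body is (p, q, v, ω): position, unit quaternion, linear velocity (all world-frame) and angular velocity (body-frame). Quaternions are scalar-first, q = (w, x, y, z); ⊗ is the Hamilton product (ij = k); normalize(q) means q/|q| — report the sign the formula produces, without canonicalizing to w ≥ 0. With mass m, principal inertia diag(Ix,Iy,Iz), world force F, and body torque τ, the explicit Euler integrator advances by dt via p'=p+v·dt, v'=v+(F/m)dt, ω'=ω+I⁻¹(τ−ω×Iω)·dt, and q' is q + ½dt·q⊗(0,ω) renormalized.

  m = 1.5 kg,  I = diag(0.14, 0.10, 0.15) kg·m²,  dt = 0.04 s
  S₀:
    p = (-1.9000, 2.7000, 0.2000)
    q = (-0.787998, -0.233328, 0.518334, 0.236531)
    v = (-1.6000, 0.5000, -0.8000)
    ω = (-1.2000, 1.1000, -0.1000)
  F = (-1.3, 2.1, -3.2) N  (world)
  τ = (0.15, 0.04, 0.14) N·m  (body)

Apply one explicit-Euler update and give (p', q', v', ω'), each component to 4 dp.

p' = (-1.9640, 2.7200, 0.1680)
q' = (-0.8041, -0.2205, 0.4946, 0.2453)
v' = (-1.6347, 0.5560, -0.8853)
ω' = (-1.1556, 1.1165, -0.0767)

a = F/m = (-0.8667, 1.4000, -2.1333)
p' = p + v·dt = (-1.9640, 2.7200, 0.1680)
v' = v + a·dt = (-1.6347, 0.5560, -0.8853)
angular accel α = (1.1107, 0.4120, 0.5813)
new body rate ω' = (-1.1556, 1.1165, -0.0767)
Hamilton product q⊗(0,ω) = (-0.8265079, 0.6335801, -1.1739678, 0.4441398)
q + ½dt·q⊗(0,ω), renormalized = (-0.8041, -0.2205, 0.4946, 0.2453)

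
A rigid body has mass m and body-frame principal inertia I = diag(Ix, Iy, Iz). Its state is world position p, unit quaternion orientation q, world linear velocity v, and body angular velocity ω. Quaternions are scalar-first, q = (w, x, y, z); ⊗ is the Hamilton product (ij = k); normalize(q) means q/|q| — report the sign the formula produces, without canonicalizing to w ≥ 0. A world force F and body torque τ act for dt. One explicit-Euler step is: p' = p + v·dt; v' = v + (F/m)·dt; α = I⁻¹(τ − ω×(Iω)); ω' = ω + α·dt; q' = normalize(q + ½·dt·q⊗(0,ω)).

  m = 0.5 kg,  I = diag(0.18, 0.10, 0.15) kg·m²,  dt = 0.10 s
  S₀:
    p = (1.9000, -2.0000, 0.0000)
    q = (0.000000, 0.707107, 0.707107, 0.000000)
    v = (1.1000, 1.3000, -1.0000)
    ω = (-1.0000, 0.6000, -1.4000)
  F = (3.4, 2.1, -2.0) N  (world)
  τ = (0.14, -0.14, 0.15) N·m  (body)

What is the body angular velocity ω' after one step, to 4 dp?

ω' = (-0.8989, 0.4180, -1.3320)

α = I⁻¹(τ − ω×Iω) = (1.0111, -1.8200, 0.6800)
ω' = ω + α·dt = (-0.8989, 0.4180, -1.3320)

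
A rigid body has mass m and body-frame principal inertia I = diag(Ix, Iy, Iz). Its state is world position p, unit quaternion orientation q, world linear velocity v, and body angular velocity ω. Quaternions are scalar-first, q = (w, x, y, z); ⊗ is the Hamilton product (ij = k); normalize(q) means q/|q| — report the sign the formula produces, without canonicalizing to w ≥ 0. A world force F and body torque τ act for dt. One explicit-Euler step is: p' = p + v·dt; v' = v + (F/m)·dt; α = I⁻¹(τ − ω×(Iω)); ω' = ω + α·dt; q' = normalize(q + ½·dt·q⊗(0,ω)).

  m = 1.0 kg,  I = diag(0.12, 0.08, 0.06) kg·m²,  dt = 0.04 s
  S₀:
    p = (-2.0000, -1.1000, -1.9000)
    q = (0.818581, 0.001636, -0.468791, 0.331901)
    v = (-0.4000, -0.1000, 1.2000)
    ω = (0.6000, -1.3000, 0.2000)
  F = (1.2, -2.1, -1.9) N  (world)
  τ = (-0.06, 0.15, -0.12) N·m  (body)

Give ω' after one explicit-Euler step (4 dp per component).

ω' = (0.5783, -1.2286, 0.0992)

α = I⁻¹(τ − ω×Iω) = (-0.5433, 1.7850, -2.5200)
new body rate ω' = (0.5783, -1.2286, 0.0992)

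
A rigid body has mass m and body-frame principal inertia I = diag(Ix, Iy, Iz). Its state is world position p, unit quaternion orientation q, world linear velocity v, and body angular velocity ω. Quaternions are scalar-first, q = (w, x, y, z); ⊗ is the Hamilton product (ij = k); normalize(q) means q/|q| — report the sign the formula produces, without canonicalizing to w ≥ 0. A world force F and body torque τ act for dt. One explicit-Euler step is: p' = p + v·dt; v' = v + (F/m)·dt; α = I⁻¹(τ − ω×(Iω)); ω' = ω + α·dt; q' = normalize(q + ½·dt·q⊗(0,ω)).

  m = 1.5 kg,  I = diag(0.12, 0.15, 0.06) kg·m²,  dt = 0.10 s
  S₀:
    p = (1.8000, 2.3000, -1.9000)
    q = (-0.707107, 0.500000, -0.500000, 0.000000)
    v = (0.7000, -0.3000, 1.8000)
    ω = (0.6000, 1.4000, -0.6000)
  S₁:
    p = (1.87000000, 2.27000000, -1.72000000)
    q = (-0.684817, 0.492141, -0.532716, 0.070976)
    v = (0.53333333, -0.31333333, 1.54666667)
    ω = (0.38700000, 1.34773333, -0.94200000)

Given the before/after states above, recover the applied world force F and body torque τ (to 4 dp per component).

F = (-2.5000, -0.2000, -3.8000)
τ = (-0.1800, -0.1000, -0.1800)

velocity change Δv = (-0.16666667, -0.01333333, -0.25333333)
m·(v₁−v₀)/dt = (-2.5000, -0.2000, -3.8000)
Δω = ω₁−ω₀ = (-0.21300000, -0.05226667, -0.34200000)
gyro term ω₀×Iω₀ = (0.0756, -0.0216, 0.0252)
applied torque τ = (-0.1800, -0.1000, -0.1800)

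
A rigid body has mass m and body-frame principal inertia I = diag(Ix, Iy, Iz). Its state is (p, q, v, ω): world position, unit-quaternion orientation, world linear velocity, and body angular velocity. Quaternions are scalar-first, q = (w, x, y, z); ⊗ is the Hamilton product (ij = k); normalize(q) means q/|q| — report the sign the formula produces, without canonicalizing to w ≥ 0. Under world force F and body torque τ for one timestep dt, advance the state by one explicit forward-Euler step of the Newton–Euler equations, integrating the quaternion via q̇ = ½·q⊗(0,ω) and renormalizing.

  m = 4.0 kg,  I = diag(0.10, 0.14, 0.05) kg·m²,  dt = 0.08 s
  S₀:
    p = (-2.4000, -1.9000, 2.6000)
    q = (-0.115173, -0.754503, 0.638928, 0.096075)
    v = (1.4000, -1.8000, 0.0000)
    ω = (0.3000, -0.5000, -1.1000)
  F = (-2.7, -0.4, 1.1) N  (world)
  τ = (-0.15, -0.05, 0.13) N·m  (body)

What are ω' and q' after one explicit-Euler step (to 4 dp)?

gyro term ω×Iω = (-0.0495, -0.0165, -0.0060)
α = I⁻¹(τ − ω×Iω) = (-1.0050, -0.2393, 2.7200)
ω + α·dt = (0.2196, -0.5191, -0.8824)
Hamilton product q⊗(0,ω) = (0.6514974, -0.6893352, -0.7435443, 0.3122634)
updated quaternion q' = (-0.0890, -0.7811, 0.6084, 0.1084)

ω' = (0.2196, -0.5191, -0.8824)
q' = (-0.0890, -0.7811, 0.6084, 0.1084)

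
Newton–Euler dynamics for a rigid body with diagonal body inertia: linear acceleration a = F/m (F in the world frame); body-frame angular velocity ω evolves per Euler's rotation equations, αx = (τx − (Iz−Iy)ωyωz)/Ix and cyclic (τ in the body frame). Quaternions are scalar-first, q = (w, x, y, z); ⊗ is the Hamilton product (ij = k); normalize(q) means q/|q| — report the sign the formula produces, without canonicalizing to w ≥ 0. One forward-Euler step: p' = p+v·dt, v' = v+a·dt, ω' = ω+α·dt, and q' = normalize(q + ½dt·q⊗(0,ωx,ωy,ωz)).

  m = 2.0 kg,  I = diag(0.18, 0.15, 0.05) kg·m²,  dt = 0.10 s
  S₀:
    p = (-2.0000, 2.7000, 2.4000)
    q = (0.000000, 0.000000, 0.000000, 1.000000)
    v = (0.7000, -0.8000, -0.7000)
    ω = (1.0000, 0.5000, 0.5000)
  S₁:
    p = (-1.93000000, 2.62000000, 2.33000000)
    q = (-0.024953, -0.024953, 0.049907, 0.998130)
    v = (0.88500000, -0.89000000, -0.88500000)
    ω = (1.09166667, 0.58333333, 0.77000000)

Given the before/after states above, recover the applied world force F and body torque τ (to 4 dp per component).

v₁ − v₀ = (0.18500000, -0.09000000, -0.18500000)
applied force F = (3.7000, -1.8000, -3.7000)
ω₁ − ω₀ = (0.09166667, 0.08333333, 0.27000000)
τ = I·(Δω/dt) + ω₀×(Iω₀) = (0.1400, 0.1900, 0.1200)

F = (3.7000, -1.8000, -3.7000)
τ = (0.1400, 0.1900, 0.1200)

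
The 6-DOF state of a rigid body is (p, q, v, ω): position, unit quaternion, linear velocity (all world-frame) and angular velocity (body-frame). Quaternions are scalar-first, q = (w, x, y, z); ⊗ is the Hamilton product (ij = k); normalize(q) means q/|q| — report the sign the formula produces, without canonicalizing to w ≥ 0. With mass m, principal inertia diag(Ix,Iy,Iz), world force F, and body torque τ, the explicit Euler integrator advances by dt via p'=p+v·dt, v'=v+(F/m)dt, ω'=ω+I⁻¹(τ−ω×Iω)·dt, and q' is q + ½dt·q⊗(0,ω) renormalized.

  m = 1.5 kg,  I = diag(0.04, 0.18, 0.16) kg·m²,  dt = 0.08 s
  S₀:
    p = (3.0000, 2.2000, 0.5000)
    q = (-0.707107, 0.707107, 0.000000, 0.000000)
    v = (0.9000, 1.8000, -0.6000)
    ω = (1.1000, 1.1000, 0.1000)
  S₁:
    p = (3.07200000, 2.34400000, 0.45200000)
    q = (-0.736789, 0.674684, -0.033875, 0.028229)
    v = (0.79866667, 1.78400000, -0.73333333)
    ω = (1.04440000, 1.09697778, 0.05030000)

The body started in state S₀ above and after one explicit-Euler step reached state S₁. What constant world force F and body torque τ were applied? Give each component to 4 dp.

F = (-1.9000, -0.3000, -2.5000)
τ = (-0.0300, -0.0200, 0.0700)

v₁ − v₀ = (-0.10133333, -0.01600000, -0.13333333)
applied force F = (-1.9000, -0.3000, -2.5000)
Δω = ω₁−ω₀ = (-0.05560000, -0.00302222, -0.04970000)
I·α + gyro = (-0.0300, -0.0200, 0.0700)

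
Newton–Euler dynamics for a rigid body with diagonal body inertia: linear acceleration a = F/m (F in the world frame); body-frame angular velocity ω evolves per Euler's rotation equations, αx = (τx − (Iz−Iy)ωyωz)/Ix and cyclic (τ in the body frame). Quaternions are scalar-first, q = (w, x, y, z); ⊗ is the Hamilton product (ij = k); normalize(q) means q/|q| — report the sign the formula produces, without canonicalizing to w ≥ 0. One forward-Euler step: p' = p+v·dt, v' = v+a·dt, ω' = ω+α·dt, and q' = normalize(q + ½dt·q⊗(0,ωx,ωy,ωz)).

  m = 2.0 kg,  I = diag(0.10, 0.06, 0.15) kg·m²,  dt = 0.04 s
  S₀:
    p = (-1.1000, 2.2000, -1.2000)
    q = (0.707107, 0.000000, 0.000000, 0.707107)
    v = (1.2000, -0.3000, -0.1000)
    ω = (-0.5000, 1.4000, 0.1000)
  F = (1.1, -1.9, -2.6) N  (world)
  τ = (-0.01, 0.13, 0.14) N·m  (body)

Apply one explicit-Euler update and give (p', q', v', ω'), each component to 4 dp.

new position p' = (-1.0520, 2.1880, -1.2040)
v + (F/m)dt = (1.2220, -0.3380, -0.1520)
α = I⁻¹(τ − ω×Iω) = (-0.2260, 2.1250, 0.7467)
ω' = ω + α·dt = (-0.5090, 1.4850, 0.1299)
Hamilton product q⊗(0,ω) = (-0.0707107, -1.3435033, 0.6363963, 0.0707107)
q' = normalize(q + ½dt·q⊗(0,ω)) = (0.7054, -0.0269, 0.0127, 0.7082)

p' = (-1.0520, 2.1880, -1.2040)
q' = (0.7054, -0.0269, 0.0127, 0.7082)
v' = (1.2220, -0.3380, -0.1520)
ω' = (-0.5090, 1.4850, 0.1299)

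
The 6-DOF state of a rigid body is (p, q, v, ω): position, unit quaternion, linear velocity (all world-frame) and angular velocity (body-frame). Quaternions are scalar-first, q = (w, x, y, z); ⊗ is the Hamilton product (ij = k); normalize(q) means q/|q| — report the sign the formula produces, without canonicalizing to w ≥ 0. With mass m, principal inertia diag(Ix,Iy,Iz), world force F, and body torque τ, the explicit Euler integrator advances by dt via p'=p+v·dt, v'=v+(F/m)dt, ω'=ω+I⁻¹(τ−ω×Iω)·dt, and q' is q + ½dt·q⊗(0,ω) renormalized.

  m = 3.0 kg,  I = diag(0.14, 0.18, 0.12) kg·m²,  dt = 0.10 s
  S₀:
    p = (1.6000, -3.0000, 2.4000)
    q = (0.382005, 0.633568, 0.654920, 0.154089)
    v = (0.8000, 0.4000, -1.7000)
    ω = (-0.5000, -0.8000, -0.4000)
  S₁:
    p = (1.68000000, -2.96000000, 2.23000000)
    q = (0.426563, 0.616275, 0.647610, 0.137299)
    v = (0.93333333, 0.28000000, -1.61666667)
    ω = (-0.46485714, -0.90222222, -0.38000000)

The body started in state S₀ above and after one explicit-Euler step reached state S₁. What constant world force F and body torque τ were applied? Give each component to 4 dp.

rate change Δω = (0.03514286, -0.10222222, 0.02000000)
τ = I·(Δω/dt) + ω₀×(Iω₀) = (0.0300, -0.1800, 0.0400)
Δv = v₁−v₀ = (0.13333333, -0.12000000, 0.08333333)
F = m·Δv/dt = (4.0000, -3.6000, 2.5000)

F = (4.0000, -3.6000, 2.5000)
τ = (0.0300, -0.1800, 0.0400)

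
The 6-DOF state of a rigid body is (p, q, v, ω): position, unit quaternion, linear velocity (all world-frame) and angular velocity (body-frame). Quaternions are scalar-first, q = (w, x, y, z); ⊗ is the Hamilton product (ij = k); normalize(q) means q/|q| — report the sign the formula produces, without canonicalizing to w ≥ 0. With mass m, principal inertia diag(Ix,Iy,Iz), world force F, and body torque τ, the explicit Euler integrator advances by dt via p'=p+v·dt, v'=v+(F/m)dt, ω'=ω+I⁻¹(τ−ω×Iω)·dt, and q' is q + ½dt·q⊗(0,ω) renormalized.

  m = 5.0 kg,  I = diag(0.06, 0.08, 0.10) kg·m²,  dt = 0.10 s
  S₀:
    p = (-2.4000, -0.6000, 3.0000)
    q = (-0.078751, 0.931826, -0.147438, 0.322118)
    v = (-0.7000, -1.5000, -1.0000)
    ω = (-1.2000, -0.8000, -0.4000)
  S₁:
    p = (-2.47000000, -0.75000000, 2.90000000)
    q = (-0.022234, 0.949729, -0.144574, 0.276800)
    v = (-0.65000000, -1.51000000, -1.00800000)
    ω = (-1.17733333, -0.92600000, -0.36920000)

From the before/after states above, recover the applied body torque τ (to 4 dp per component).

rate change Δω = (0.02266667, -0.12600000, 0.03080000)
gyro term ω₀×Iω₀ = (0.0064, -0.0192, 0.0192)
I·α + gyro = (0.0200, -0.1200, 0.0500)

τ = (0.0200, -0.1200, 0.0500)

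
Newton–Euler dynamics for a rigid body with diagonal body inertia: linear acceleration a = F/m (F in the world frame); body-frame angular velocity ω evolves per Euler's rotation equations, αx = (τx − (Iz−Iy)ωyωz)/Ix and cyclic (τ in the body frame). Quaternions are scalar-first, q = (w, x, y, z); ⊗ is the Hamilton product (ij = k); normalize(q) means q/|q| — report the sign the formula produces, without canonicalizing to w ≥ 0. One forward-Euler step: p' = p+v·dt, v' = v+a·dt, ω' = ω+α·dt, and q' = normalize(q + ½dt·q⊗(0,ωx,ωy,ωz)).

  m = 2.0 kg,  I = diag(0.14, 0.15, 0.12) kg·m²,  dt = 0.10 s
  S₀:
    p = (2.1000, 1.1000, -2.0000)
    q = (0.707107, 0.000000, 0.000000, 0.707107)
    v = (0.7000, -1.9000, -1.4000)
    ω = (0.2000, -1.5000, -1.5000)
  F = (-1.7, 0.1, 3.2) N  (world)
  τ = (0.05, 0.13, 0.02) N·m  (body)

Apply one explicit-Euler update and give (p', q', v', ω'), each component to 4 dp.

p' = (2.1700, 0.9100, -2.1400)
q' = (0.7559, 0.0598, -0.0457, 0.6504)
v' = (0.6150, -1.8950, -1.2400)
ω' = (0.2839, -1.4093, -1.4808)

p' = p + v·dt = (2.1700, 0.9100, -2.1400)
new velocity v' = (0.6150, -1.8950, -1.2400)
ω×(Iω) gyroscopic = (-0.0675, -0.0060, -0.0030)
α = I⁻¹(τ − ω×Iω) = (0.8393, 0.9067, 0.1917)
ω + α·dt = (0.2839, -1.4093, -1.4808)
q⊗(0,ω) = (1.0606605, 1.2020819, -0.9192391, -1.0606605)
q + ½dt·q⊗(0,ω), renormalized = (0.7559, 0.0598, -0.0457, 0.6504)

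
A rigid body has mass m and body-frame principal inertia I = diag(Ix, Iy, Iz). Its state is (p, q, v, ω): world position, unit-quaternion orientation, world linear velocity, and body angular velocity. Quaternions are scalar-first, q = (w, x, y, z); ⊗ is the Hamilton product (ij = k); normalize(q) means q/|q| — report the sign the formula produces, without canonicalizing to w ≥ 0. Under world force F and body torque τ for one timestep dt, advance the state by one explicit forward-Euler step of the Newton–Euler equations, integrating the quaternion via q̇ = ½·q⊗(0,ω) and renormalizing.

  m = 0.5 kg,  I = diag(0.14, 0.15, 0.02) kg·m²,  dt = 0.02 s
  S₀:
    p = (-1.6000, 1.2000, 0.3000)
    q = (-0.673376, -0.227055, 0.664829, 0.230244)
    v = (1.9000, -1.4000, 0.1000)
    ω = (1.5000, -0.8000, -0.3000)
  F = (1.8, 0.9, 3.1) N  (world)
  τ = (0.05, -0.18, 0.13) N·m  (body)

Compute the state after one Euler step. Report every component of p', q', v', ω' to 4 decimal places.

p' = (-1.5620, 1.1720, 0.3020)
q' = (-0.6639, -0.2373, 0.6729, 0.2241)
v' = (1.9720, -1.3640, 0.2240)
ω' = (1.5116, -0.8168, -0.1580)

p' = p + v·dt = (-1.5620, 1.1720, 0.3020)
new velocity v' = (1.9720, -1.3640, 0.2240)
angular accel α = (0.5800, -0.8400, 7.1000)
ω + α·dt = (1.5116, -0.8168, -0.1580)
q⊗(0,ω) = (0.9415189, -1.0253175, 0.8159503, -0.6135867)
updated quaternion q' = (-0.6639, -0.2373, 0.6729, 0.2241)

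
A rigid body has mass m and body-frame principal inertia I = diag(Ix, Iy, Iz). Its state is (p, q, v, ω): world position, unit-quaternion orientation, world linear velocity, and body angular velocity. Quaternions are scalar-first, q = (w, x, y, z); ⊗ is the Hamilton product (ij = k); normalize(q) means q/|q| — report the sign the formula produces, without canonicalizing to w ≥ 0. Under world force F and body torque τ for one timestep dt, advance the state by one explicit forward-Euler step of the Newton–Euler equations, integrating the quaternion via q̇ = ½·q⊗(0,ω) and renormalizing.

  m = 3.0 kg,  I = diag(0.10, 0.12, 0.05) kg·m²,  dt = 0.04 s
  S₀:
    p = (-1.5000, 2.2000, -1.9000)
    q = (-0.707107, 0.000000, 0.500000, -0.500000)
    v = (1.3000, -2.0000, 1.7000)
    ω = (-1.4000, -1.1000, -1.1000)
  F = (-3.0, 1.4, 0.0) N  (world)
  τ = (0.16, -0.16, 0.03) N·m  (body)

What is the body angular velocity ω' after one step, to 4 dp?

ω' = (-1.3021, -1.1790, -1.1006)

(τ − ω×Iω)/I = (2.4470, -1.9750, -0.0160)
ω' = ω + α·dt = (-1.3021, -1.1790, -1.1006)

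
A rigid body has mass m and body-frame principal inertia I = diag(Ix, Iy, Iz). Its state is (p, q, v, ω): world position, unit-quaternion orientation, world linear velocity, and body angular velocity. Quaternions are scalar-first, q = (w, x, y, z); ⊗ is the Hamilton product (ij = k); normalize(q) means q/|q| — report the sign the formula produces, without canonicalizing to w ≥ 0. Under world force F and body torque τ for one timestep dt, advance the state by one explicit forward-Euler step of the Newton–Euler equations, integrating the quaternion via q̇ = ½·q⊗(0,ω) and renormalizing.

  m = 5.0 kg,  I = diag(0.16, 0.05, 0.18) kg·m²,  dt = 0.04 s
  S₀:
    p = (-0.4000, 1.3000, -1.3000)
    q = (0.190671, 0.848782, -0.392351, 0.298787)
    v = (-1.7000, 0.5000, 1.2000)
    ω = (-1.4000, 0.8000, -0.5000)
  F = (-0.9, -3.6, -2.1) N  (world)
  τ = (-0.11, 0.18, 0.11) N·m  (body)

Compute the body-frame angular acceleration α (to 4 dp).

ω×(Iω) gyroscopic = (-0.0520, -0.0140, 0.1232)
α = I⁻¹(τ − ω×Iω) = (-0.3625, 3.8800, -0.0733)

α = (-0.3625, 3.8800, -0.0733)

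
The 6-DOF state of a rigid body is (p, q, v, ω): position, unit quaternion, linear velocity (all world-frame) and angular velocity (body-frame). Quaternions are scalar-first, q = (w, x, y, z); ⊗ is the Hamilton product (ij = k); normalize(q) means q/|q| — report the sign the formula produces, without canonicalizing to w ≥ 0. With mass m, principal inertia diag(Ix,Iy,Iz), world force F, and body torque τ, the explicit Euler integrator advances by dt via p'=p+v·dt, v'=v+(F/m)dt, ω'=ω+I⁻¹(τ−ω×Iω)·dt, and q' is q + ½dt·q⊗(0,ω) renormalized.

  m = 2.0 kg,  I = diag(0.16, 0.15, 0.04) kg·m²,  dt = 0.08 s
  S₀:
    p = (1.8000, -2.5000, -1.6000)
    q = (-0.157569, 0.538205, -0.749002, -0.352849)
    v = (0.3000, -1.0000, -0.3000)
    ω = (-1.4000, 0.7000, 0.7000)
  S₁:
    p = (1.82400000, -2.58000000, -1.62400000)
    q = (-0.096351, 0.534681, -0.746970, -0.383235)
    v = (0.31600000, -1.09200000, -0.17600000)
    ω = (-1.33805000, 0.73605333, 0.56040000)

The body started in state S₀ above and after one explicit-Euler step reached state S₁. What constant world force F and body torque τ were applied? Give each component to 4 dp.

F = (0.4000, -2.3000, 3.1000)
τ = (0.0700, -0.0500, -0.0600)

v₁ − v₀ = (0.01600000, -0.09200000, 0.12400000)
F = m·Δv/dt = (0.4000, -2.3000, 3.1000)
ω₁ − ω₀ = (0.06195000, 0.03605333, -0.13960000)
τ = I·(Δω/dt) + ω₀×(Iω₀) = (0.0700, -0.0500, -0.0600)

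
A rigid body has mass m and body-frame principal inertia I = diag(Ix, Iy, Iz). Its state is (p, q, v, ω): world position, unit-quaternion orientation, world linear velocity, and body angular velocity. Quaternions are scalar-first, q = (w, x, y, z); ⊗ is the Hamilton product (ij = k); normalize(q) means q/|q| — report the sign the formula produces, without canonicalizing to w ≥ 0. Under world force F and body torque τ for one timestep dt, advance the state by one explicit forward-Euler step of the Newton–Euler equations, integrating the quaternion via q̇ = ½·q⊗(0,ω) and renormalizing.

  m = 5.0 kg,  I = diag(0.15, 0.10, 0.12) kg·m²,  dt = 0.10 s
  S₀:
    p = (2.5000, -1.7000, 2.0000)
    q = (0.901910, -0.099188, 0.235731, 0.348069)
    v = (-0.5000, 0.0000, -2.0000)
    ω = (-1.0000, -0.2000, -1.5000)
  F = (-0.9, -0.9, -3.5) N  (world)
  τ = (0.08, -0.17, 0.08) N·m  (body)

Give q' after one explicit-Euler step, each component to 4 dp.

q⊗(0,ω) = (0.4700617, -1.1858927, -0.6772330, -1.0972964)
updated quaternion q' = (0.9216, -0.1578, 0.2010, 0.2920)

q' = (0.9216, -0.1578, 0.2010, 0.2920)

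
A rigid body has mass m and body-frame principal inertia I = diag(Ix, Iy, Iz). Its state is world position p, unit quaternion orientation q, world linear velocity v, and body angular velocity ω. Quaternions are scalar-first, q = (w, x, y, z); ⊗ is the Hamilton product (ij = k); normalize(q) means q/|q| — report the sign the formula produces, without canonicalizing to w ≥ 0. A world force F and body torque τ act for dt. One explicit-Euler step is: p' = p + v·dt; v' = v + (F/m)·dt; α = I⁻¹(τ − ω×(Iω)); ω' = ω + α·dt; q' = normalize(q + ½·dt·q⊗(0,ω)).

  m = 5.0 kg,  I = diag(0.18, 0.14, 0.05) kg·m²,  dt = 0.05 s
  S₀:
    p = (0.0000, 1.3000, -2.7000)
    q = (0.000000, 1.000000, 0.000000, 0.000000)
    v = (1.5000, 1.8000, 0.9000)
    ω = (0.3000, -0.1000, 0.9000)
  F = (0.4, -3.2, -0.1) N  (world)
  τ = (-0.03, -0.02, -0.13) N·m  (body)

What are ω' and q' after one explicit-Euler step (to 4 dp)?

ω' = (0.2894, -0.1197, 0.7688)
q' = (-0.0075, 0.9997, -0.0225, -0.0025)

precession coupling ω×(Iω) = (0.0081, 0.0351, 0.0012)
(τ − ω×Iω)/I = (-0.2117, -0.3936, -2.6240)
new body rate ω' = (0.2894, -0.1197, 0.7688)
Hamilton product q⊗(0,ω) = (-0.3000000, 0.0000000, -0.9000000, -0.1000000)
q' = normalize(q + ½dt·q⊗(0,ω)) = (-0.0075, 0.9997, -0.0225, -0.0025)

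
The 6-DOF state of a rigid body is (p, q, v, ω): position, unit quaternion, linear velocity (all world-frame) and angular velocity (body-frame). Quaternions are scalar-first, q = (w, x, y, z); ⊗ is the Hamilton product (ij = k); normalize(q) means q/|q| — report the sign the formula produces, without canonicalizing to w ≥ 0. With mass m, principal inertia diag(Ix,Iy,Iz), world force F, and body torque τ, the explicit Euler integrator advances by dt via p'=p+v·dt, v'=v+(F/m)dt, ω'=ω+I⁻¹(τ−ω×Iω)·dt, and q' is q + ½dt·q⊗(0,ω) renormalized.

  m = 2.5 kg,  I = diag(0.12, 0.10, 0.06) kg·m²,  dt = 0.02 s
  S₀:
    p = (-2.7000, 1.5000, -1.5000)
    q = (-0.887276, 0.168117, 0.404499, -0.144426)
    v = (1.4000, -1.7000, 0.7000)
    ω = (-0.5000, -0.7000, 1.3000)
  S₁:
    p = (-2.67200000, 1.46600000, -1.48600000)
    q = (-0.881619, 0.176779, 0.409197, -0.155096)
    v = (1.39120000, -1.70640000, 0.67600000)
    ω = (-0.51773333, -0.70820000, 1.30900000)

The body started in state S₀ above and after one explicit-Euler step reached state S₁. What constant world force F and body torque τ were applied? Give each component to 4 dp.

F = (-1.1000, -0.8000, -3.0000)
τ = (-0.0700, -0.0800, 0.0200)

v₁ − v₀ = (-0.00880000, -0.00640000, -0.02400000)
m·(v₁−v₀)/dt = (-1.1000, -0.8000, -3.0000)
ω₁ − ω₀ = (-0.01773333, -0.00820000, 0.00900000)
gyro term ω₀×Iω₀ = (0.0364, -0.0390, -0.0070)
τ = I·(Δω/dt) + ω₀×(Iω₀) = (-0.0700, -0.0800, 0.0200)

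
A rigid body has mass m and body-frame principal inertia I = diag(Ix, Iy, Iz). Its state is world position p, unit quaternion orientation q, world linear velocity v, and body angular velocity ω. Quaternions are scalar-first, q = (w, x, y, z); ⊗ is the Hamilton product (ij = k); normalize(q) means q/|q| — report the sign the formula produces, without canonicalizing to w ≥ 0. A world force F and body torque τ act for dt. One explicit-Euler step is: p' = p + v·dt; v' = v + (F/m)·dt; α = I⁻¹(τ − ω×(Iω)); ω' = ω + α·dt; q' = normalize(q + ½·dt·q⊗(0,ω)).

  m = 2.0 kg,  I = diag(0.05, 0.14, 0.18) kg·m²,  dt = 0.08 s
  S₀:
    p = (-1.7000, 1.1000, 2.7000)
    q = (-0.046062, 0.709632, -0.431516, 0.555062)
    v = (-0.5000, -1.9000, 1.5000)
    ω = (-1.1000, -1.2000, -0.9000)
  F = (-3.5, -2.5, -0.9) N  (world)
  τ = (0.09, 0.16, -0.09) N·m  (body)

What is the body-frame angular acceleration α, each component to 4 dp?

gyro term ω×Iω = (0.0432, -0.1287, 0.1188)
(τ − ω×Iω)/I = (0.9360, 2.0621, -1.1600)

α = (0.9360, 2.0621, -1.1600)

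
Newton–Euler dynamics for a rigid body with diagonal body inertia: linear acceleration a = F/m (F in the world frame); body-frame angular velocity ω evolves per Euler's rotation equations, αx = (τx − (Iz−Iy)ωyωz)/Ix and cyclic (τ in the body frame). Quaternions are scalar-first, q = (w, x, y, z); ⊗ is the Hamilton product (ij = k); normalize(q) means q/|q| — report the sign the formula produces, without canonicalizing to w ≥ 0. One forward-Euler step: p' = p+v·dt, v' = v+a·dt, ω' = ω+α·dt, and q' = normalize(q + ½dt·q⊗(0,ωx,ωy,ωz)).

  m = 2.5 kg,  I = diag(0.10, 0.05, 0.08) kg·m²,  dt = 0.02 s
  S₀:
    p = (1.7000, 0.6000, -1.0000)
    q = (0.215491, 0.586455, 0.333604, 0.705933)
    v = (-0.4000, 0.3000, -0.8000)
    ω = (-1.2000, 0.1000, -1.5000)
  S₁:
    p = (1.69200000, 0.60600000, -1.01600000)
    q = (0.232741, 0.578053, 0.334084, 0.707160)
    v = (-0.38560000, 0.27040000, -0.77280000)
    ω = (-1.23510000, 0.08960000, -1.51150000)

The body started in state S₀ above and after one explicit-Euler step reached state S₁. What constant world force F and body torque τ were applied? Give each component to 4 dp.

F = (1.8000, -3.7000, 3.4000)
τ = (-0.1800, 0.0100, -0.0400)

ω₁ − ω₀ = (-0.03510000, -0.01040000, -0.01150000)
precession coupling = (-0.0045, 0.0360, 0.0060)
applied torque τ = (-0.1800, 0.0100, -0.0400)
v₁ − v₀ = (0.01440000, -0.02960000, 0.02720000)
F = m·Δv/dt = (1.8000, -3.7000, 3.4000)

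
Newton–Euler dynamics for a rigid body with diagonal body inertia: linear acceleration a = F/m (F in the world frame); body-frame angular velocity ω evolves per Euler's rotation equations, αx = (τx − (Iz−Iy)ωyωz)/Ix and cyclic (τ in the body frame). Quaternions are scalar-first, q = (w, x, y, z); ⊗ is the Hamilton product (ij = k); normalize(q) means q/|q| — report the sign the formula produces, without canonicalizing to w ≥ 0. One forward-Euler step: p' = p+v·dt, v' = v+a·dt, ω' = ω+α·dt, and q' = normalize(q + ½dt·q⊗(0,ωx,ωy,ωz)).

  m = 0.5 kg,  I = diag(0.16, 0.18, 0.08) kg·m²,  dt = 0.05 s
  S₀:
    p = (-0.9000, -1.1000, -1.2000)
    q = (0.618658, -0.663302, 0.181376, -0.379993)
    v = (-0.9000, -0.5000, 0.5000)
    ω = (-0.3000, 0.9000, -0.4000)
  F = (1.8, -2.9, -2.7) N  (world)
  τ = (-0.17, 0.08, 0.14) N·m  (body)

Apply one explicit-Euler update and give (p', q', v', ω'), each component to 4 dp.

new position p' = (-0.9450, -1.1250, -1.1750)
v' = v + a·dt = (-0.7200, -0.7900, 0.2300)
precession coupling ω×(Iω) = (0.0360, 0.0096, -0.0054)
α = I⁻¹(τ − ω×Iω) = (-1.2875, 0.3911, 1.8175)
ω + α·dt = (-0.3644, 0.9196, -0.3091)
Hamilton product q⊗(0,ω) = (-0.5142262, 0.0838459, 0.4054693, -0.7900222)
q' = normalize(q + ½dt·q⊗(0,ω)) = (0.6056, -0.6610, 0.1914, -0.3996)

p' = (-0.9450, -1.1250, -1.1750)
q' = (0.6056, -0.6610, 0.1914, -0.3996)
v' = (-0.7200, -0.7900, 0.2300)
ω' = (-0.3644, 0.9196, -0.3091)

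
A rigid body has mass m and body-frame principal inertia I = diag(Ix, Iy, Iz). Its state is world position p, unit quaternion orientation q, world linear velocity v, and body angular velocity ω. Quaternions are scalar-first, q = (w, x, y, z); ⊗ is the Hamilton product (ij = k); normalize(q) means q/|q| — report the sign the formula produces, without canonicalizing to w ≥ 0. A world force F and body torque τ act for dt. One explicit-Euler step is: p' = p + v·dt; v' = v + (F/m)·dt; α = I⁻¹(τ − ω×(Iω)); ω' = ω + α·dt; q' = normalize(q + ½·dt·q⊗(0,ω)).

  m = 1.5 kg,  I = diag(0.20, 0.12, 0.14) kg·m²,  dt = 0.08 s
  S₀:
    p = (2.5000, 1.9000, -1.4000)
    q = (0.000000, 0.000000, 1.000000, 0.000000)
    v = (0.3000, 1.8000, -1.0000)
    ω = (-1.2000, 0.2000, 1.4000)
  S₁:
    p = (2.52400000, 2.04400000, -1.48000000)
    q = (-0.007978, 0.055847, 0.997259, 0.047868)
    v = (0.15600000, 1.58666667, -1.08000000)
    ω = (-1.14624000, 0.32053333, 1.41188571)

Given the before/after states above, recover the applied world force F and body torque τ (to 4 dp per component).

Δv = v₁−v₀ = (-0.14400000, -0.21333333, -0.08000000)
F = m·Δv/dt = (-2.7000, -4.0000, -1.5000)
ω₁ − ω₀ = (0.05376000, 0.12053333, 0.01188571)
precession coupling = (0.0056, -0.1008, 0.0192)
applied torque τ = (0.1400, 0.0800, 0.0400)

F = (-2.7000, -4.0000, -1.5000)
τ = (0.1400, 0.0800, 0.0400)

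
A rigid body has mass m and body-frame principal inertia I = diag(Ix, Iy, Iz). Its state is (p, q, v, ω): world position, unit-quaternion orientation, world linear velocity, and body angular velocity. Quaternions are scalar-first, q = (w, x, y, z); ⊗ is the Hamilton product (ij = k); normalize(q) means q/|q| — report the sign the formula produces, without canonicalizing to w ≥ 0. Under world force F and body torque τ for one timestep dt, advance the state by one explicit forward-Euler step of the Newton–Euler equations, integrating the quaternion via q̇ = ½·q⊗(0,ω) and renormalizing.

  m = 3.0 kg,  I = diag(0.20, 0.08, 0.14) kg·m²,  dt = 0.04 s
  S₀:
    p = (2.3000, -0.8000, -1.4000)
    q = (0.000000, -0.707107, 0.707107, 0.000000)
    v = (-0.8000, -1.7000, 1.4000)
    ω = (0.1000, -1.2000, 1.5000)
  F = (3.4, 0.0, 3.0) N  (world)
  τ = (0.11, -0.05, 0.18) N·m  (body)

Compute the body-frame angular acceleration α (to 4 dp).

ω×(Iω) gyroscopic = (-0.1080, 0.0090, 0.0144)
(τ − ω×Iω)/I = (1.0900, -0.7375, 1.1829)

α = (1.0900, -0.7375, 1.1829)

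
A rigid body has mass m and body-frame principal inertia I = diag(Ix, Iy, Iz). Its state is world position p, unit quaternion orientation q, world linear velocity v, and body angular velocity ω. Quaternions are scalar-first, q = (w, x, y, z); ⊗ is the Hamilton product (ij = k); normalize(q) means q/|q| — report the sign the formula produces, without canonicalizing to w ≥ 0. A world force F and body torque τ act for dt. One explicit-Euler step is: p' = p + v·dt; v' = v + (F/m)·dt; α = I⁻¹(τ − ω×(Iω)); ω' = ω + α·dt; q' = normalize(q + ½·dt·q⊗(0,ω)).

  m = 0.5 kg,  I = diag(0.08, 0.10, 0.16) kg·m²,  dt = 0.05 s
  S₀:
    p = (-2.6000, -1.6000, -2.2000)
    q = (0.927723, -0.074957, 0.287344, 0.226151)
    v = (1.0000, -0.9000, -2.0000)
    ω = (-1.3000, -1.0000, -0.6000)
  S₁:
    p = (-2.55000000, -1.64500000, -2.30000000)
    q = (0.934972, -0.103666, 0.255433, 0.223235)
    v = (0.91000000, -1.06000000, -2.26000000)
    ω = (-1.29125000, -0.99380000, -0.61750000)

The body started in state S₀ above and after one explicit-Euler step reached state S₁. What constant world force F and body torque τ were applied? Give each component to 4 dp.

F = (-0.9000, -1.6000, -2.6000)
τ = (0.0500, -0.0500, -0.0300)

Δv = v₁−v₀ = (-0.09000000, -0.16000000, -0.26000000)
applied force F = (-0.9000, -1.6000, -2.6000)
ω₁ − ω₀ = (0.00875000, 0.00620000, -0.01750000)
I·α + gyro = (0.0500, -0.0500, -0.0300)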